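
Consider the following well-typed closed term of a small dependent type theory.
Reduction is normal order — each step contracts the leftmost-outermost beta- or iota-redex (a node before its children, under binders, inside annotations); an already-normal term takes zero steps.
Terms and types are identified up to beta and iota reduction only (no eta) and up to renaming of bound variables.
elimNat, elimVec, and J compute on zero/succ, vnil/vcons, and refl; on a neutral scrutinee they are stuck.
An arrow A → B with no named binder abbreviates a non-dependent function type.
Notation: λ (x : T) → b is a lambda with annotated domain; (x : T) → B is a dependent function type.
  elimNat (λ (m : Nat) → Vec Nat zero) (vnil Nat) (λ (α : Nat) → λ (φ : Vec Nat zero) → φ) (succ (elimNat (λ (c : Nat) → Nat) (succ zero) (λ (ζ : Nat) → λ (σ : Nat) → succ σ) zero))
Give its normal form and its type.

reduced normal form:
  vnil Nat
type:
  Vec Nat zero


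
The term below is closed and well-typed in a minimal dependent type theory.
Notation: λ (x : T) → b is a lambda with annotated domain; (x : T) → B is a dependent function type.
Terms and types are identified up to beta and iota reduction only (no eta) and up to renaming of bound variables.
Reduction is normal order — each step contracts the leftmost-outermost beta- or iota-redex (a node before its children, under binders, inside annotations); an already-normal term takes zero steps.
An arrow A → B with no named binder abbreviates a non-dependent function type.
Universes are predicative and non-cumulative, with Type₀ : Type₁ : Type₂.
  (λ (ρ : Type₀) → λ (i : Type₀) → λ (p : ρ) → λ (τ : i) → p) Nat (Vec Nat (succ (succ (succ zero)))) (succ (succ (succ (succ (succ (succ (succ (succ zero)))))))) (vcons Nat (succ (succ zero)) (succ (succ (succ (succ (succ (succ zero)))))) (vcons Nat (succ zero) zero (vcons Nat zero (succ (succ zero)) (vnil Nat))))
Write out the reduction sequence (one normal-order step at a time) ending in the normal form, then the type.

reduction (normal order):
  (λ (ρ : Type₀) → λ (i : Type₀) → λ (p : ρ) → λ (τ : i) → p) Nat (Vec Nat (succ (succ (succ zero)))) (succ (succ (succ (succ (succ (succ (succ (succ zero)))))))) (vcons Nat (succ (succ zero)) (succ (succ (succ (succ (succ (succ zero)))))) (vcons Nat (succ zero) zero (vcons Nat zero (succ (succ zero)) (vnil Nat))))
  ~> (λ (ρ : Type₀) → λ (i : Nat) → λ (p : ρ) → i) (Vec Nat (succ (succ (succ zero)))) (succ (succ (succ (succ (succ (succ (succ (succ zero)))))))) (vcons Nat (succ (succ zero)) (succ (succ (succ (succ (succ (succ zero)))))) (vcons Nat (succ zero) zero (vcons Nat zero (succ (succ zero)) (vnil Nat))))
  ~> (λ (ρ : Nat) → λ (i : Vec Nat (succ (succ (succ zero)))) → ρ) (succ (succ (succ (succ (succ (succ (succ (succ zero)))))))) (vcons Nat (succ (succ zero)) (succ (succ (succ (succ (succ (succ zero)))))) (vcons Nat (succ zero) zero (vcons Nat zero (succ (succ zero)) (vnil Nat))))
  ~> (λ (ρ : Vec Nat (succ (succ (succ zero)))) → succ (succ (succ (succ (succ (succ (succ (succ zero)))))))) (vcons Nat (succ (succ zero)) (succ (succ (succ (succ (succ (succ zero)))))) (vcons Nat (succ zero) zero (vcons Nat zero (succ (succ zero)) (vnil Nat))))
  ~> succ (succ (succ (succ (succ (succ (succ (succ zero)))))))
inferred type:
  Nat


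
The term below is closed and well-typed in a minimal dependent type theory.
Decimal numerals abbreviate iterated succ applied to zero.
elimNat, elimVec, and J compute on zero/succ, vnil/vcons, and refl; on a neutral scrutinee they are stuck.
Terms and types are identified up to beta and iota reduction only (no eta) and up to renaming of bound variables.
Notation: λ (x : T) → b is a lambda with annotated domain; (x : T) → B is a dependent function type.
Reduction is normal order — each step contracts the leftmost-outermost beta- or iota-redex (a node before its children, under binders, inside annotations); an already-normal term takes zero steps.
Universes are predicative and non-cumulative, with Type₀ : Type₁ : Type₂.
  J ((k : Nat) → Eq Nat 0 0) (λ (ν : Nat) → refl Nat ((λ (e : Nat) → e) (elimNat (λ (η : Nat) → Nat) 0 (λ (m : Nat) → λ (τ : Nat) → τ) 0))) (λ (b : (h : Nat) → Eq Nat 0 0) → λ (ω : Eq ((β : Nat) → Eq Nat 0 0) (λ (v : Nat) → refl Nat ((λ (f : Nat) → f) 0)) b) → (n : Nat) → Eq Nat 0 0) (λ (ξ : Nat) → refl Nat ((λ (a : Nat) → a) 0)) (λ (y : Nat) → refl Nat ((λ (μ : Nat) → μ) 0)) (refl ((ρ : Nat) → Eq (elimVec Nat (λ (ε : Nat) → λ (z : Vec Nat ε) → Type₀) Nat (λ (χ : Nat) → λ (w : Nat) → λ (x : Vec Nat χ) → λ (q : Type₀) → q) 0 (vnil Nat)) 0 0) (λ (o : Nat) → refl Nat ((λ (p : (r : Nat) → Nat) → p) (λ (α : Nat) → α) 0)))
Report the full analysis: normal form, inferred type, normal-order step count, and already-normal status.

reduced normal form:
  λ (k : Nat) → refl Nat 0
the term's type:
  (k : Nat) → Eq Nat 0 0
normal-order step count: 2
already normal: no
first contracted redex: a J iota-redex


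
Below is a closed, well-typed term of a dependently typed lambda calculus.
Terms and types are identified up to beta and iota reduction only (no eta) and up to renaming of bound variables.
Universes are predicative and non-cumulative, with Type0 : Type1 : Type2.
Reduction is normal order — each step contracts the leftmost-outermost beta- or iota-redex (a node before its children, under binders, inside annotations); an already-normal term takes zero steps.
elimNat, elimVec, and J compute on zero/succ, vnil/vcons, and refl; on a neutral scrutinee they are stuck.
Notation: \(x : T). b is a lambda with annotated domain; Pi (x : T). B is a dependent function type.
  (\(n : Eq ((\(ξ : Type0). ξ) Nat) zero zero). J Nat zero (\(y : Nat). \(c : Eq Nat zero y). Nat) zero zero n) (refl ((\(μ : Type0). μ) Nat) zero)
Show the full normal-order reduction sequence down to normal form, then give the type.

normal-order reduction sequence:
  (\(n : Eq ((\(ξ : Type0). ξ) Nat) zero zero). J Nat zero (\(y : Nat). \(c : Eq Nat zero y). Nat) zero zero n) (refl ((\(μ : Type0). μ) Nat) zero)
  ~> J Nat zero (\(n : Nat). \(ξ : Eq Nat zero n). Nat) zero zero (refl ((\(y : Type0). y) Nat) zero)
  ~> zero
type:
  Nat


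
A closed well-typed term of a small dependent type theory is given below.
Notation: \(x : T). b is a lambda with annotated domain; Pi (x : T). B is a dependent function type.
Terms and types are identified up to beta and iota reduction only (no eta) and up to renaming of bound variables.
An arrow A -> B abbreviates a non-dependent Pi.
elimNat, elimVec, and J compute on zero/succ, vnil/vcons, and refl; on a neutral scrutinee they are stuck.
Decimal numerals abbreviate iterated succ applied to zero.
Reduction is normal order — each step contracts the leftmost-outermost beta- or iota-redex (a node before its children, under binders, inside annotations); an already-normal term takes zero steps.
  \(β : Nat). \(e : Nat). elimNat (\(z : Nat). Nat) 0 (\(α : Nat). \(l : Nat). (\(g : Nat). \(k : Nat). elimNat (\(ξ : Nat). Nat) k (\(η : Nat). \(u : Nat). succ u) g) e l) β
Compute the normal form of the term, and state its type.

normal form:
  \(β : Nat). \(e : Nat). elimNat (\(z : Nat). Nat) 0 (\(α : Nat). \(l : Nat). elimNat (\(g : Nat). Nat) l (\(k : Nat). \(ξ : Nat). succ ξ) e) β
the term's type:
  Nat -> Nat -> Nat
observation: the term reaches its normal form after 2 normal-order steps.


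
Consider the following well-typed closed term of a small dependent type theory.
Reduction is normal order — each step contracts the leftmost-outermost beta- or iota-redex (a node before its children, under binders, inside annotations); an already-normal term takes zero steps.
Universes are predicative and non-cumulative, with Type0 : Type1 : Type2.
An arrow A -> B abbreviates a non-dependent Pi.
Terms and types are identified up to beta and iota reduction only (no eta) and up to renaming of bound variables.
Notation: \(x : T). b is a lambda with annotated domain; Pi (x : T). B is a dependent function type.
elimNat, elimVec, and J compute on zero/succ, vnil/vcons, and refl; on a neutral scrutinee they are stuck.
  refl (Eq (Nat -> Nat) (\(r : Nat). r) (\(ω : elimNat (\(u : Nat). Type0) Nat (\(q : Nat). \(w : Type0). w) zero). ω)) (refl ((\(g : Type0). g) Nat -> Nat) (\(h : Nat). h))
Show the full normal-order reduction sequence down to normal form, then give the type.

reduction (normal order):
  refl (Eq (Nat -> Nat) (\(r : Nat). r) (\(ω : elimNat (\(u : Nat). Type0) Nat (\(q : Nat). \(w : Type0). w) zero). ω)) (refl ((\(g : Type0). g) Nat -> Nat) (\(h : Nat). h))
  ~> refl (Eq (Nat -> Nat) (\(r : Nat). r) (\(ω : Nat). ω)) (refl ((\(u : Type0). u) Nat -> Nat) (\(q : Nat). q))
  ~> refl (Eq (Nat -> Nat) (\(r : Nat). r) (\(ω : Nat). ω)) (refl (Nat -> Nat) (\(u : Nat). u))
the term's type:
  Eq (Eq (Nat -> Nat) (\(r : Nat). r) (\(ω : Nat). ω)) (refl (Nat -> Nat) (\(u : Nat). u)) (refl (Nat -> Nat) (\(q : Nat). q))


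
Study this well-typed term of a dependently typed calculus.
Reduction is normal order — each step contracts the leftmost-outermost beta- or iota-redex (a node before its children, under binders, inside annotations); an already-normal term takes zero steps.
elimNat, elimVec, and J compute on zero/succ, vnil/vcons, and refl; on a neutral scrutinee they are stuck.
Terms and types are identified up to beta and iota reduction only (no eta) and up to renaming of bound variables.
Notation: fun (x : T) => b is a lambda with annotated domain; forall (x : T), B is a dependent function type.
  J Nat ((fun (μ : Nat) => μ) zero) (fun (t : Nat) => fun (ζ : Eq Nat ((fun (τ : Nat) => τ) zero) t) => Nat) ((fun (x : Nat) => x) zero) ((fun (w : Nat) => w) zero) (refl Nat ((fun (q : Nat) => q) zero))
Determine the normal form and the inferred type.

resulting normal form:
  zero
the term's type:
  Nat
observation: contracting a J iota-redex first, the term normalizes in 2 steps.


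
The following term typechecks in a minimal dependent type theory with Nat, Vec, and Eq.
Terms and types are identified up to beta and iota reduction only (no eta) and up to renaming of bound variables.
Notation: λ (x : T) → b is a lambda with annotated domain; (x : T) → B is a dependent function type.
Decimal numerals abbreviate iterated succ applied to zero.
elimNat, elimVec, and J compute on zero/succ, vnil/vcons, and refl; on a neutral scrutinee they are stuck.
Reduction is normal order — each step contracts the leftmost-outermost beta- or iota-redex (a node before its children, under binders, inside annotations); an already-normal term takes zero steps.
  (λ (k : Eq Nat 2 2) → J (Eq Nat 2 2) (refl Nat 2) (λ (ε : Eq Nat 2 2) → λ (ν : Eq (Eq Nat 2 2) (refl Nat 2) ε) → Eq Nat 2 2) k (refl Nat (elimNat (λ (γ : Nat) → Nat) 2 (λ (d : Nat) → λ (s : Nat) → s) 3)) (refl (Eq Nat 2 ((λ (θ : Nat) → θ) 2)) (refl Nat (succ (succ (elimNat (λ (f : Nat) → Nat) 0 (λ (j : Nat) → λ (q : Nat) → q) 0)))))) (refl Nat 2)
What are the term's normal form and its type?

reduced normal form:
  refl Nat 2
type:
  Eq Nat 2 2
observation: reduction starts at a beta-redex, and 2 normal-order steps reach the normal form.


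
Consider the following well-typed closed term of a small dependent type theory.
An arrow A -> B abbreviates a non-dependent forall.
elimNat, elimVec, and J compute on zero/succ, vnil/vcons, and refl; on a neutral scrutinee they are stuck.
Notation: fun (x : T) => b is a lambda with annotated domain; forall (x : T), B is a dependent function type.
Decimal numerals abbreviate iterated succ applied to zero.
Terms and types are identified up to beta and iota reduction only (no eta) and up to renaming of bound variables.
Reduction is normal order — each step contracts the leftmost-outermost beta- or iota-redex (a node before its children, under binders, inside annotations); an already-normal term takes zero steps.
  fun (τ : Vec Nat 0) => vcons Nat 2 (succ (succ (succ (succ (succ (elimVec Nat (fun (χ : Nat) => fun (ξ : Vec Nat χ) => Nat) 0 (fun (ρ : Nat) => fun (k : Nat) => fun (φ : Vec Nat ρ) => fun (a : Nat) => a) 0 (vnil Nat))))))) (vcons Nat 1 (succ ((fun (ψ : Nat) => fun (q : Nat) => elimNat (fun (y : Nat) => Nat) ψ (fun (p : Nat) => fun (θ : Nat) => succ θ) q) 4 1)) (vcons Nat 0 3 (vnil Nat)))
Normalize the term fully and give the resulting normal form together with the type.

reduced normal form:
  fun (τ : Vec Nat 0) => vcons Nat 2 5 (vcons Nat 1 6 (vcons Nat 0 3 (vnil Nat)))
inferred type:
  Vec Nat 0 -> Vec Nat 3
observation: contracting an elimVec iota-redex first, the term normalizes in 7 steps.


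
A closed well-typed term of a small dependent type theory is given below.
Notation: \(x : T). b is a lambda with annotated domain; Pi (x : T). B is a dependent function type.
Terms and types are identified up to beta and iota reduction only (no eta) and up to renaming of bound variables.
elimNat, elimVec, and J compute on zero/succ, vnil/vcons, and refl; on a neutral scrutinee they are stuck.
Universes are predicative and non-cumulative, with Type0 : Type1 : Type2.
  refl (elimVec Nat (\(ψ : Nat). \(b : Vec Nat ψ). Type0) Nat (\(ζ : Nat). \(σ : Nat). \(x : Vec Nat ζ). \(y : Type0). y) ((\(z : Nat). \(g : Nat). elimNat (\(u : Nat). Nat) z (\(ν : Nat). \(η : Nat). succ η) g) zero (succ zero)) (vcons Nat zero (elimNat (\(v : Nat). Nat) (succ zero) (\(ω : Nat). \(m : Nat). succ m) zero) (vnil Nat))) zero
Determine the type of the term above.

the term's type:
  Eq Nat zero zero


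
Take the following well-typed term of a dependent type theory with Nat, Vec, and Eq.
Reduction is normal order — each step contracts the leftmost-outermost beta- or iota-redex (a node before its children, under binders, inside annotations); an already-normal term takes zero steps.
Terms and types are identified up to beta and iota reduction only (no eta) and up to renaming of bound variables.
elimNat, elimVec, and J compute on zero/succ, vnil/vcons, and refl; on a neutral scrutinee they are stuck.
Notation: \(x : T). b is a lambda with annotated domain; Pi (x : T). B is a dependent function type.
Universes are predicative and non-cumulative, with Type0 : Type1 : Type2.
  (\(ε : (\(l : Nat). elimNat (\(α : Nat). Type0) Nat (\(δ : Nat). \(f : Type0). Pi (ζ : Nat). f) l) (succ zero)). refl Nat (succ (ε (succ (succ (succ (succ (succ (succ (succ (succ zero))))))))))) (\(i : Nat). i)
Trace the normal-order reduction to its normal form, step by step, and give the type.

reduction (normal order):
  (\(ε : (\(l : Nat). elimNat (\(α : Nat). Type0) Nat (\(δ : Nat). \(f : Type0). Pi (ζ : Nat). f) l) (succ zero)). refl Nat (succ (ε (succ (succ (succ (succ (succ (succ (succ (succ zero))))))))))) (\(i : Nat). i)
  ~> refl Nat (succ ((\(ε : Nat). ε) (succ (succ (succ (succ (succ (succ (succ (succ zero))))))))))
  ~> refl Nat (succ (succ (succ (succ (succ (succ (succ (succ (succ zero)))))))))
type:
  Eq Nat (succ (succ (succ (succ (succ (succ (succ (succ (succ zero))))))))) (succ (succ (succ (succ (succ (succ (succ (succ (succ zero)))))))))


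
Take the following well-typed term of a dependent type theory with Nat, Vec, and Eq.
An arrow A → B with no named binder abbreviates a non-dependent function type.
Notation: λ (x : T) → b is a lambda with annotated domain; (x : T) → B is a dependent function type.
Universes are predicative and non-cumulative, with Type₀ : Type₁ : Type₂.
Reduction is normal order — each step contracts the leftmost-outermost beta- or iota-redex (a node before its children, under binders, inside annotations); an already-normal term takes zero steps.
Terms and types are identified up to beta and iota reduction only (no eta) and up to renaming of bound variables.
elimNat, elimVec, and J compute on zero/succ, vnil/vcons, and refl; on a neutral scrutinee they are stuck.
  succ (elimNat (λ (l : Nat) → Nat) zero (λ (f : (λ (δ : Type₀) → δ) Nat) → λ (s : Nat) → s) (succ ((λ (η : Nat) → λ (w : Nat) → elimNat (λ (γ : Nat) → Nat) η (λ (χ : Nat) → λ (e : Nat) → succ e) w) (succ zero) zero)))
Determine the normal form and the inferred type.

resulting normal form:
  succ zero
inferred type:
  Nat


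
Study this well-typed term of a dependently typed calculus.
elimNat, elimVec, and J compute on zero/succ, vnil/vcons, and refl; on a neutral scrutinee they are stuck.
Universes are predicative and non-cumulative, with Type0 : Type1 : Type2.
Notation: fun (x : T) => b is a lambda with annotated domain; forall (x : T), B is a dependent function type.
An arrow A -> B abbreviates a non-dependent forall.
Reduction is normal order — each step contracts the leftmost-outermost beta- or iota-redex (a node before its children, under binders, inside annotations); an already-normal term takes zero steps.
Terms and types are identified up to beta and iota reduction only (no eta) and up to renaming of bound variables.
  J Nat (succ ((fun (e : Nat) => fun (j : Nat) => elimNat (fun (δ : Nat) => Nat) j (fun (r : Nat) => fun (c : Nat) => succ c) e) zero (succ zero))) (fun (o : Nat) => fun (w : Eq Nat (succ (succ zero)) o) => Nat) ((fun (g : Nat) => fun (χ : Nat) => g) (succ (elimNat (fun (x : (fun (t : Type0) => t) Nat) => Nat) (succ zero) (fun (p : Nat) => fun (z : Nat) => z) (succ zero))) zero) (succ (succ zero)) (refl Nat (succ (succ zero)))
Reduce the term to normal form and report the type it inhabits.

reduced normal form:
  succ (succ zero)
inferred type:
  Nat
observation: the term reaches its normal form after 7 normal-order steps.


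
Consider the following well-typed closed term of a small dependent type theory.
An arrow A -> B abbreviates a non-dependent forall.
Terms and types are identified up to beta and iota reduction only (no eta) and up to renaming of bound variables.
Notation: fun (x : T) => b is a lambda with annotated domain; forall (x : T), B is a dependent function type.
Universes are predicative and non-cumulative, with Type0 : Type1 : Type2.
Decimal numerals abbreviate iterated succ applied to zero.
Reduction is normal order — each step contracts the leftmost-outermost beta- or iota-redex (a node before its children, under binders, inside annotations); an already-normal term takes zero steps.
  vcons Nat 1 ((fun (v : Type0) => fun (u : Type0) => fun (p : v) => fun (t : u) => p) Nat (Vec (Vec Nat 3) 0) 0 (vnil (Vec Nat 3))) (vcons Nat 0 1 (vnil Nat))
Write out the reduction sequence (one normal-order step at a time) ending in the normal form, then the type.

reduction (normal order):
  vcons Nat 1 ((fun (v : Type0) => fun (u : Type0) => fun (p : v) => fun (t : u) => p) Nat (Vec (Vec Nat 3) 0) 0 (vnil (Vec Nat 3))) (vcons Nat 0 1 (vnil Nat))
  ~> vcons Nat 1 ((fun (v : Type0) => fun (u : Nat) => fun (p : v) => u) (Vec (Vec Nat 3) 0) 0 (vnil (Vec Nat 3))) (vcons Nat 0 1 (vnil Nat))
  ~> vcons Nat 1 ((fun (v : Nat) => fun (u : Vec (Vec Nat 3) 0) => v) 0 (vnil (Vec Nat 3))) (vcons Nat 0 1 (vnil Nat))
  ~> vcons Nat 1 ((fun (v : Vec (Vec Nat 3) 0) => 0) (vnil (Vec Nat 3))) (vcons Nat 0 1 (vnil Nat))
  ~> vcons Nat 1 0 (vcons Nat 0 1 (vnil Nat))
type:
  Vec Nat 2


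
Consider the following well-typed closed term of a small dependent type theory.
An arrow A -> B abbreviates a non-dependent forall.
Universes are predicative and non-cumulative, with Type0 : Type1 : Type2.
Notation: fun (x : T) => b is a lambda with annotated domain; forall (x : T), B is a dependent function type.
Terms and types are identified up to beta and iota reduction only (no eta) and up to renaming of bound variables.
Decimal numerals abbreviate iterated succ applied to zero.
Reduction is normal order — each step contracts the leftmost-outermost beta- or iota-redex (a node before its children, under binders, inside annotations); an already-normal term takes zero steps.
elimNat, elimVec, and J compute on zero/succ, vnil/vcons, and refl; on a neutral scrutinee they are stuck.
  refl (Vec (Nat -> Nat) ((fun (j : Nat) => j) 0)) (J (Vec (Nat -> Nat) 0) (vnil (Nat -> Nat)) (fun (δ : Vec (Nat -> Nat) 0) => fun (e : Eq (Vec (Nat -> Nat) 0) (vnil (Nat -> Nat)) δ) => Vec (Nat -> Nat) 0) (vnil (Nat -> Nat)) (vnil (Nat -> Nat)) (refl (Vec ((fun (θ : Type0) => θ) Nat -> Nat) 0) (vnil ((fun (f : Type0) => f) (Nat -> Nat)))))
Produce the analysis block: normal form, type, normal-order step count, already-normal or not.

reduced normal form:
  refl (Vec (Nat -> Nat) 0) (vnil (Nat -> Nat))
the term's type:
  Eq (Vec (Nat -> Nat) 0) (vnil (Nat -> Nat)) (vnil (Nat -> Nat))
reduction steps (normal order): 2
term was already normal: no
first redex: a beta-redex


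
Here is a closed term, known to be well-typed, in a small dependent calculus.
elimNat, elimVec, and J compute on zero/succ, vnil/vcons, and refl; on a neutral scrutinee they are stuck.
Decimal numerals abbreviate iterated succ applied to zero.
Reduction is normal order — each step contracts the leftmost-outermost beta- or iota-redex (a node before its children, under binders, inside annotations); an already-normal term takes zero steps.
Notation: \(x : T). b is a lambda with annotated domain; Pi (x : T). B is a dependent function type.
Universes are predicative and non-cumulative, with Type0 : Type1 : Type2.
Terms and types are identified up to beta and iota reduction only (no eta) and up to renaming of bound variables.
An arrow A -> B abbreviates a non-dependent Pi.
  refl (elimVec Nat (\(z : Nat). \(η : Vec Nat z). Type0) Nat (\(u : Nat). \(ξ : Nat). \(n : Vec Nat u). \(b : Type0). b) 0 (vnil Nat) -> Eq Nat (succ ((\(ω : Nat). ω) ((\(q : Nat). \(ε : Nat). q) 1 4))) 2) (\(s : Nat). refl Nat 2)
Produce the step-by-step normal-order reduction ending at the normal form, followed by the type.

reduction (normal order):
  refl (elimVec Nat (\(z : Nat). \(η : Vec Nat z). Type0) Nat (\(u : Nat). \(ξ : Nat). \(n : Vec Nat u). \(b : Type0). b) 0 (vnil Nat) -> Eq Nat (succ ((\(ω : Nat). ω) ((\(q : Nat). \(ε : Nat). q) 1 4))) 2) (\(s : Nat). refl Nat 2)
  ~> refl (Nat -> Eq Nat (succ ((\(z : Nat). z) ((\(η : Nat). \(u : Nat). η) 1 4))) 2) (\(ξ : Nat). refl Nat 2)
  ~> refl (Nat -> Eq Nat (succ ((\(z : Nat). \(η : Nat). z) 1 4)) 2) (\(u : Nat). refl Nat 2)
  ~> refl (Nat -> Eq Nat (succ ((\(z : Nat). 1) 4)) 2) (\(η : Nat). refl Nat 2)
  ~> refl (Nat -> Eq Nat 2 2) (\(z : Nat). refl Nat 2)
inferred type:
  Eq (Nat -> Eq Nat 2 2) (\(z : Nat). refl Nat 2) (\(η : Nat). refl Nat 2)


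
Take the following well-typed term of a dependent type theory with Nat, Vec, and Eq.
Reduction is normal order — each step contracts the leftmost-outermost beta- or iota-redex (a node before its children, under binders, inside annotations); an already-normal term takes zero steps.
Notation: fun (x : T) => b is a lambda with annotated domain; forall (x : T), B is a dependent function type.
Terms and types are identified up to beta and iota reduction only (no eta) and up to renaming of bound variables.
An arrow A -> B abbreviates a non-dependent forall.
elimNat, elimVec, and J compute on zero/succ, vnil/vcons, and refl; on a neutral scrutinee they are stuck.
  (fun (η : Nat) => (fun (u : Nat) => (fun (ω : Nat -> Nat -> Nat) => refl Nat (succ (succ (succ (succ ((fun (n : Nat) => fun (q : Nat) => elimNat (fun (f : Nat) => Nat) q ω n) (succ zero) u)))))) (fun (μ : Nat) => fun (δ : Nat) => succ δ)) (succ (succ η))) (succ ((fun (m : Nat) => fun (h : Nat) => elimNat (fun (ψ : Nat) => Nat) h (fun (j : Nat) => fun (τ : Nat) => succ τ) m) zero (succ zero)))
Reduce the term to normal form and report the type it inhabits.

reduced normal form:
  refl Nat (succ (succ (succ (succ (succ (succ (succ (succ (succ zero)))))))))
inferred type:
  Eq Nat (succ (succ (succ (succ (succ (succ (succ (succ (succ zero))))))))) (succ (succ (succ (succ (succ (succ (succ (succ (succ zero)))))))))
observation: 12 normal-order steps normalize the term, beginning with a beta-redex.


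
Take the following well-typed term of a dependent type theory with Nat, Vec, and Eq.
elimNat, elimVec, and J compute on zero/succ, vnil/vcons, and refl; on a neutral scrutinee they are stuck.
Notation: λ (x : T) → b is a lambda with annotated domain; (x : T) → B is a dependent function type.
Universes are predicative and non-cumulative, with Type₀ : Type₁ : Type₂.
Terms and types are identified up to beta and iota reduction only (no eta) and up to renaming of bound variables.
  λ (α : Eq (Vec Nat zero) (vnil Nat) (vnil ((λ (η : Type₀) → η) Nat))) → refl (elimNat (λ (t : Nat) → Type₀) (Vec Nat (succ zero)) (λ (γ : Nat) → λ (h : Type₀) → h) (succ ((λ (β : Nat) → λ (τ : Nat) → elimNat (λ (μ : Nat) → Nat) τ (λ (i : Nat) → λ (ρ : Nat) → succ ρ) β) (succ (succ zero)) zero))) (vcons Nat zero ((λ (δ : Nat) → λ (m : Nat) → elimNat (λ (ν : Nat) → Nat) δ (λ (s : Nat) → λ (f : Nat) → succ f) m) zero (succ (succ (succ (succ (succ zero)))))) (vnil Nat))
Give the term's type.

type:
  (α : Eq (Vec Nat zero) (vnil Nat) (vnil Nat)) → Eq (Vec Nat (succ zero)) (vcons Nat zero (succ (succ (succ (succ (succ zero))))) (vnil Nat)) (vcons Nat zero (succ (succ (succ (succ (succ zero))))) (vnil Nat))


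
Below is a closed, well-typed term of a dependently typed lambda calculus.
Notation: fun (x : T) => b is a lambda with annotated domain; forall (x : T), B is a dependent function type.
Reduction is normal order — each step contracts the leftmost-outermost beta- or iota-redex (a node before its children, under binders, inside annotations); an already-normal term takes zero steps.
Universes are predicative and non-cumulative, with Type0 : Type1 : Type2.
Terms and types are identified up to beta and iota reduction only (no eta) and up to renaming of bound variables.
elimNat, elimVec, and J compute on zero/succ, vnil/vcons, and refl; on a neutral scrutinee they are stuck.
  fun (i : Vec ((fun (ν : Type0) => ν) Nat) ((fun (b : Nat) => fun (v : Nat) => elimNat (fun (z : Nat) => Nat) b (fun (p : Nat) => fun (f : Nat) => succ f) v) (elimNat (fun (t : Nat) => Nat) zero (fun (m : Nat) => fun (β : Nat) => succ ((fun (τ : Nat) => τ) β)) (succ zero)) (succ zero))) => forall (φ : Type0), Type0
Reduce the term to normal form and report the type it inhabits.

resulting normal form:
  fun (i : Vec Nat (succ (succ zero))) => forall (ν : Type0), Type0
the term's type:
  forall (i : Vec Nat (succ (succ zero))), Type1
observation: normalization takes exactly 12 steps under the normal-order strategy.


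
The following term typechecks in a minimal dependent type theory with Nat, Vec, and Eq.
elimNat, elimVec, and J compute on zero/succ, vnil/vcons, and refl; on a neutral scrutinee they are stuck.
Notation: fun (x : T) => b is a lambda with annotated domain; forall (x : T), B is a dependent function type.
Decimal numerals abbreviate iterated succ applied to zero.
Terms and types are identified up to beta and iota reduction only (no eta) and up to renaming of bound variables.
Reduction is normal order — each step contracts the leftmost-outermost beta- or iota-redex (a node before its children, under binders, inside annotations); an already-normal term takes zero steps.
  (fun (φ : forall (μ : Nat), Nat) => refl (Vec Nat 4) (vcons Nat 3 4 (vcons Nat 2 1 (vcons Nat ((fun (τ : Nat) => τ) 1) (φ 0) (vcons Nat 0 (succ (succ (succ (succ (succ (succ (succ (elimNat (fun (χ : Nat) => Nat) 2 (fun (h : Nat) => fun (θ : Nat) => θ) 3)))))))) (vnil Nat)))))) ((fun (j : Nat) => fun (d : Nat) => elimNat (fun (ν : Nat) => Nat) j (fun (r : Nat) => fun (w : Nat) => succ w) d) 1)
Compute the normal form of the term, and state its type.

resulting normal form:
  refl (Vec Nat 4) (vcons Nat 3 4 (vcons Nat 2 1 (vcons Nat 1 1 (vcons Nat 0 9 (vnil Nat)))))
the term's type:
  Eq (Vec Nat 4) (vcons Nat 3 4 (vcons Nat 2 1 (vcons Nat 1 1 (vcons Nat 0 9 (vnil Nat))))) (vcons Nat 3 4 (vcons Nat 2 1 (vcons Nat 1 1 (vcons Nat 0 9 (vnil Nat)))))
observation: 15 normal-order steps normalize the term, beginning with a beta-redex.


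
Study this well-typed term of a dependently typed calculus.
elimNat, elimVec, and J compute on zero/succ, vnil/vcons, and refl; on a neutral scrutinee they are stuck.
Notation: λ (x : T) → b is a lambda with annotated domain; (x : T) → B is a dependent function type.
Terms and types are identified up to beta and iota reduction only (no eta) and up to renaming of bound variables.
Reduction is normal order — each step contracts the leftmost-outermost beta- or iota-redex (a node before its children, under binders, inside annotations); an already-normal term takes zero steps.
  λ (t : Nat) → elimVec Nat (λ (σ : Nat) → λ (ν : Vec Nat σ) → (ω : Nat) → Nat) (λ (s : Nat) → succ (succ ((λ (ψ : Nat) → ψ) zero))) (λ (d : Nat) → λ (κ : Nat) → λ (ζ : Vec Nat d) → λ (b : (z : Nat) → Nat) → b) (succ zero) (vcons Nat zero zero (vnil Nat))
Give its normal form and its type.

reduced normal form:
  λ (t : Nat) → λ (σ : Nat) → succ (succ zero)
the term's type:
  (t : Nat) → (σ : Nat) → Nat


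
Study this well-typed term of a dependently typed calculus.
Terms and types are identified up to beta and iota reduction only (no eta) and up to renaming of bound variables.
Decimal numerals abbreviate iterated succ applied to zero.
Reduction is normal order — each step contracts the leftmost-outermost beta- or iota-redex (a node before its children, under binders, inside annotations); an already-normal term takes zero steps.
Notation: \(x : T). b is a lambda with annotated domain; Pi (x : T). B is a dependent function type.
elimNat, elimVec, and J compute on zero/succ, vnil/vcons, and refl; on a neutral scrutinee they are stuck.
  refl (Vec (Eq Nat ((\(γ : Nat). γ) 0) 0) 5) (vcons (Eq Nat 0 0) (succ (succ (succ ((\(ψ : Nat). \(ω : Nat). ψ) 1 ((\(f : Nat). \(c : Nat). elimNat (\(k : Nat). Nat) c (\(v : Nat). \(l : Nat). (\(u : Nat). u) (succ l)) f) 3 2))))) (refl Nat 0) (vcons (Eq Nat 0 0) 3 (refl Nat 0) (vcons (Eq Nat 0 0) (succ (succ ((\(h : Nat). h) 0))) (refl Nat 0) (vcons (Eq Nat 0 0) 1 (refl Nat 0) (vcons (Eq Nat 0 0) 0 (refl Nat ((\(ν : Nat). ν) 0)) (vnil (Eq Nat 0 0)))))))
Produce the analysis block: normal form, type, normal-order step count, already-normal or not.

resulting normal form:
  refl (Vec (Eq Nat 0 0) 5) (vcons (Eq Nat 0 0) 4 (refl Nat 0) (vcons (Eq Nat 0 0) 3 (refl Nat 0) (vcons (Eq Nat 0 0) 2 (refl Nat 0) (vcons (Eq Nat 0 0) 1 (refl Nat 0) (vcons (Eq Nat 0 0) 0 (refl Nat 0) (vnil (Eq Nat 0 0)))))))
the term's type:
  Eq (Vec (Eq Nat 0 0) 5) (vcons (Eq Nat 0 0) 4 (refl Nat 0) (vcons (Eq Nat 0 0) 3 (refl Nat 0) (vcons (Eq Nat 0 0) 2 (refl Nat 0) (vcons (Eq Nat 0 0) 1 (refl Nat 0) (vcons (Eq Nat 0 0) 0 (refl Nat 0) (vnil (Eq Nat 0 0))))))) (vcons (Eq Nat 0 0) 4 (refl Nat 0) (vcons (Eq Nat 0 0) 3 (refl Nat 0) (vcons (Eq Nat 0 0) 2 (refl Nat 0) (vcons (Eq Nat 0 0) 1 (refl Nat 0) (vcons (Eq Nat 0 0) 0 (refl Nat 0) (vnil (Eq Nat 0 0)))))))
reduction steps (normal order): 5
started in normal form: no
first redex: a beta-redex


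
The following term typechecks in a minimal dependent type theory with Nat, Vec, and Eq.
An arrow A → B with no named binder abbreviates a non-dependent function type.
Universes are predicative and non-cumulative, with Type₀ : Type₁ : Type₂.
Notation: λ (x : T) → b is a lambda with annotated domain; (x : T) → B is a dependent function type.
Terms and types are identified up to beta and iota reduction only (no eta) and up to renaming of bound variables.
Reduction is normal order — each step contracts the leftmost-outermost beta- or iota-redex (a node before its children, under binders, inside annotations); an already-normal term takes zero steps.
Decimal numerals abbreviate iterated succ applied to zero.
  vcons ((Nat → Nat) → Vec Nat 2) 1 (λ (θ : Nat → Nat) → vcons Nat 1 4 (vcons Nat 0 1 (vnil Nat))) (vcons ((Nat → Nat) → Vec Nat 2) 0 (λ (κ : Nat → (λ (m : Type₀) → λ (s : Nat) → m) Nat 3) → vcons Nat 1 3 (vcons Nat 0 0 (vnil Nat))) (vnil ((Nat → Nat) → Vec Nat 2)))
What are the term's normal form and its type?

reduced normal form:
  vcons ((Nat → Nat) → Vec Nat 2) 1 (λ (θ : Nat → Nat) → vcons Nat 1 4 (vcons Nat 0 1 (vnil Nat))) (vcons ((Nat → Nat) → Vec Nat 2) 0 (λ (κ : Nat → Nat) → vcons Nat 1 3 (vcons Nat 0 0 (vnil Nat))) (vnil ((Nat → Nat) → Vec Nat 2)))
type:
  Vec ((Nat → Nat) → Vec Nat 2) 2
observation: the leftmost-outermost redex is a beta-redex, and normalization takes 2 steps.


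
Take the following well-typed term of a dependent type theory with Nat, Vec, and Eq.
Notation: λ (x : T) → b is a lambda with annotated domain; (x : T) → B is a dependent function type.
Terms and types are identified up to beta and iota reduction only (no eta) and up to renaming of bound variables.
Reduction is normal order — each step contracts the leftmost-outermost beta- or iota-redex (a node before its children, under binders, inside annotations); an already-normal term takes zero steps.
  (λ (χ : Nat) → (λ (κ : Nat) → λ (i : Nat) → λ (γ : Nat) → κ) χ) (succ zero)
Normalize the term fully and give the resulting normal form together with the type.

normal form:
  λ (χ : Nat) → λ (κ : Nat) → succ zero
type:
  (χ : Nat) → (κ : Nat) → Nat


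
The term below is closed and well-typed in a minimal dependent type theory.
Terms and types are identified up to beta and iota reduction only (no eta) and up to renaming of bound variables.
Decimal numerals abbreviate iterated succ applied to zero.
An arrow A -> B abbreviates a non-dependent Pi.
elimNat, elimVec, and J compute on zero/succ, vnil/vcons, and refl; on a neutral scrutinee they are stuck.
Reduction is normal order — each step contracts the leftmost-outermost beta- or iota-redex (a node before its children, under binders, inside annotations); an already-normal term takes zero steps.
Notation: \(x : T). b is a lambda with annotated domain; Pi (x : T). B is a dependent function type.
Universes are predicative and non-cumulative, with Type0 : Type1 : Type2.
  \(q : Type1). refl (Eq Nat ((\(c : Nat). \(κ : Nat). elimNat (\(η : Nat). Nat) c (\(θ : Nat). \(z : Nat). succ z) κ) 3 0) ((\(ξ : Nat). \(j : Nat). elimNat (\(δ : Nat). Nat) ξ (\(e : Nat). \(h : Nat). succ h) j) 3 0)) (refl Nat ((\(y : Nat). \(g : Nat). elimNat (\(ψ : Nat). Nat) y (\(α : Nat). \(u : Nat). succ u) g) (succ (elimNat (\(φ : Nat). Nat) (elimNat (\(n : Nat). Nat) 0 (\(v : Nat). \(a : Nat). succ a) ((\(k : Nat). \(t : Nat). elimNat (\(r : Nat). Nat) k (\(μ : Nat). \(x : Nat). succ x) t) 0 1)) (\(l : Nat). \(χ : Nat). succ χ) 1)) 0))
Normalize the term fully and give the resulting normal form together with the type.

reduced normal form:
  \(q : Type1). refl (Eq Nat 3 3) (refl Nat 3)
type:
  Type1 -> Eq (Eq Nat 3 3) (refl Nat 3) (refl Nat 3)


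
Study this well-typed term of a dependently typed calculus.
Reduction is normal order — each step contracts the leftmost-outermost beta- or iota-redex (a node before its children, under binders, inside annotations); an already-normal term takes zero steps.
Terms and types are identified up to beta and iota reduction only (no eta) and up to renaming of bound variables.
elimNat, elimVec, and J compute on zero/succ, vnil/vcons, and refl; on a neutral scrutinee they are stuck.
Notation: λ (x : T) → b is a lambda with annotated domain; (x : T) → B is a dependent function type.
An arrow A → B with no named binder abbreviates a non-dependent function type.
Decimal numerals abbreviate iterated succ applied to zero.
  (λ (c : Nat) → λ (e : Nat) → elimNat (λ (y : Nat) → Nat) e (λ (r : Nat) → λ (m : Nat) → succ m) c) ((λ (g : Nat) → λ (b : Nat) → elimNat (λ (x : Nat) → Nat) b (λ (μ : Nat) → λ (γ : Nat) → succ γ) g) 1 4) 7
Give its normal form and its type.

resulting normal form:
  12
type:
  Nat
observation: the term reaches its normal form after 24 normal-order steps.


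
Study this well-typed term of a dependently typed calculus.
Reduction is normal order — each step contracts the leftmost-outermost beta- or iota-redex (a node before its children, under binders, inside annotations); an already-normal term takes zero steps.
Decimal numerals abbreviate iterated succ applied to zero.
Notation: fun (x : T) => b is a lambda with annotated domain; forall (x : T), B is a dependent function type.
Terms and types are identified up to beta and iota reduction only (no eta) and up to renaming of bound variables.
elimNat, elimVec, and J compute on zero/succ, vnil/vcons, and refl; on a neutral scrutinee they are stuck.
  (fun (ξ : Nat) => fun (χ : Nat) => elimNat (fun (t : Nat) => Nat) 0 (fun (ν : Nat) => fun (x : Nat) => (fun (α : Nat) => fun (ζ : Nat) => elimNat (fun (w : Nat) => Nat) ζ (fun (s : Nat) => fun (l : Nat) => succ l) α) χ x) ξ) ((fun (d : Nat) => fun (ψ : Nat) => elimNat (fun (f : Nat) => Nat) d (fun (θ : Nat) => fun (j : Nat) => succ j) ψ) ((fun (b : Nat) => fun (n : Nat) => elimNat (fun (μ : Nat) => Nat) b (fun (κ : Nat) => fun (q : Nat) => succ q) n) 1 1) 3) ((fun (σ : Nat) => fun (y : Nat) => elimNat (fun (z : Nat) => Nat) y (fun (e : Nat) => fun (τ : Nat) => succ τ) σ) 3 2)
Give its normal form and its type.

resulting normal form:
  25
the term's type:
  Nat


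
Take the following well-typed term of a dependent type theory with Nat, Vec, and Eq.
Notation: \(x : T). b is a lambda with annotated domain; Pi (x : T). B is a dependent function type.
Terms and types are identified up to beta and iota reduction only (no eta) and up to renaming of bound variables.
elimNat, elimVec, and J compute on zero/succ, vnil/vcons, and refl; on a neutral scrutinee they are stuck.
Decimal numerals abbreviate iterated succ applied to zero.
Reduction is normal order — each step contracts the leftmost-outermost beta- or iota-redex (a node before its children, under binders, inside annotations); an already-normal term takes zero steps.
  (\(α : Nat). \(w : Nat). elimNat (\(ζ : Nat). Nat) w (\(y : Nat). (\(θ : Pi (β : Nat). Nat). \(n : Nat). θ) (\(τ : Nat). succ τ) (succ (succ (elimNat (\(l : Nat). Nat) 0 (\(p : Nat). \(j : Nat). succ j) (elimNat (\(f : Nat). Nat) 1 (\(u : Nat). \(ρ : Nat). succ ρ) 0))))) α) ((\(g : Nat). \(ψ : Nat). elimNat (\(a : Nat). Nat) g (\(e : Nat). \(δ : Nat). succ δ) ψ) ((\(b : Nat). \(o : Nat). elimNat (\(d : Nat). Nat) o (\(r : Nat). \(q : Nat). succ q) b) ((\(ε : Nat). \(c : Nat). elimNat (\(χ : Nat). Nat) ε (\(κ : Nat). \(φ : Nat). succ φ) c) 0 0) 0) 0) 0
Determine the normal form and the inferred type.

resulting normal form:
  0
type:
  Nat
observation: normalization takes exactly 14 steps under the normal-order strategy.


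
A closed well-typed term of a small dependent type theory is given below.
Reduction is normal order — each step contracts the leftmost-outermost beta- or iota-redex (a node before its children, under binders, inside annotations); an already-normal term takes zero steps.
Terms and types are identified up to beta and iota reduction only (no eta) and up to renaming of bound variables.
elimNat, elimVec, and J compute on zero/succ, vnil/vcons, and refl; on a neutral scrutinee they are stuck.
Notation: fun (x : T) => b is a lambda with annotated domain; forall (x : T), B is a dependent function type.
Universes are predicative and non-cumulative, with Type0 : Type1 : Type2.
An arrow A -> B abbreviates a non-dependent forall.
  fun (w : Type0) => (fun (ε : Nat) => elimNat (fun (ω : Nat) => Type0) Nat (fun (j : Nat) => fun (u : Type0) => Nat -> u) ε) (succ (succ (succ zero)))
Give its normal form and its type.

resulting normal form:
  fun (w : Type0) => Nat -> Nat -> Nat -> Nat
the term's type:
  Type0 -> Type0
observation: the first redex contracted is a beta-redex; the normal form is reached in 11 normal-order steps.


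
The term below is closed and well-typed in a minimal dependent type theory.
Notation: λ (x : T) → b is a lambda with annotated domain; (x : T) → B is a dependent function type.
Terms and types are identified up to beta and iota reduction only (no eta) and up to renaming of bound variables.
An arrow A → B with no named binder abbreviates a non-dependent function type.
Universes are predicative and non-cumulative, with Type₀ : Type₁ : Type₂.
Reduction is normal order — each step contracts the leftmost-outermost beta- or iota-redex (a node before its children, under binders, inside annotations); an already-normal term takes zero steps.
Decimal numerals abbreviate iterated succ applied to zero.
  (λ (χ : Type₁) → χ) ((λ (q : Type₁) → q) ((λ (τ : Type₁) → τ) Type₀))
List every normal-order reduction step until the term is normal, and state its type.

normal-order reduction:
  (λ (χ : Type₁) → χ) ((λ (q : Type₁) → q) ((λ (τ : Type₁) → τ) Type₀))
  ~> (λ (χ : Type₁) → χ) ((λ (q : Type₁) → q) Type₀)
  ~> (λ (χ : Type₁) → χ) Type₀
  ~> Type₀
type:
  Type₁
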